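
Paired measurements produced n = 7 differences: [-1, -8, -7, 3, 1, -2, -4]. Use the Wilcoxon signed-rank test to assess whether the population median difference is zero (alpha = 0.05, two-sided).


Step 1: Drop any zero differences (none here) and take |d_i|.
|d| = [1, 8, 7, 3, 1, 2, 4]
Step 2: Midrank |d_i| (ties get averaged ranks).
ranks: |1|->1.5, |8|->7, |7|->6, |3|->4, |1|->1.5, |2|->3, |4|->5
Step 3: Attach original signs; sum ranks with positive sign and with negative sign.
W+ = 4 + 1.5 = 5.5
W- = 1.5 + 7 + 6 + 3 + 5 = 22.5
(Check: W+ + W- = 28 should equal n(n+1)/2 = 28.)
Step 4: Test statistic W = min(W+, W-) = 5.5.
Step 5: Ties in |d|, so use the tie-corrected normal approximation.
        E[W] = n(n+1)/4 = 7*8/4 = 14.
        Tie groups: |d|=1 (t=2); sum(t^3 - t) = 6.
        Var[W] = n(n+1)(2n+1)/24 - sum(t^3-t)/48 = 840/24 - 6/48 = 34.875.
        z = (W - E[W]) / sqrt(Var[W]) = (5.5 - 14) / 5.9055 = -1.4393.
        Two-sided p = 2*Phi(z) = 0.150056.
Step 6: alpha = 0.05. fail to reject H0.

W+ = 5.5, W- = 22.5, W = min = 5.5, p = 0.150056, fail to reject H0.


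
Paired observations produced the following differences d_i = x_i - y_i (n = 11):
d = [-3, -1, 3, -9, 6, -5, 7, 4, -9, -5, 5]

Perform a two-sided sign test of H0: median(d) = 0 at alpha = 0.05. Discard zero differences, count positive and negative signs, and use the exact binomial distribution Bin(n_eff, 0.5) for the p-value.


Step 1: Discard zero differences. Original n = 11; n_eff = number of nonzero differences = 11.
Nonzero differences (with sign): -3, -1, +3, -9, +6, -5, +7, +4, -9, -5, +5
Step 2: Count signs: positive = 5, negative = 6.
Step 3: Under H0: P(positive) = 0.5, so the number of positives S ~ Bin(11, 0.5).
Step 4: Two-sided exact p-value = sum of Bin(11,0.5) probabilities at or below the observed probability = 1.000000.
Step 5: alpha = 0.05. fail to reject H0.

n_eff = 11, pos = 5, neg = 6, p = 1.000000, fail to reject H0.


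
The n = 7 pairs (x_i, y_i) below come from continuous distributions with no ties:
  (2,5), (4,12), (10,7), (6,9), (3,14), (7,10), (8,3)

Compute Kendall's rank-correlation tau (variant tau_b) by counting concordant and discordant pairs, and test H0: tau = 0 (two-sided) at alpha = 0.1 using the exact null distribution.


Step 1: Enumerate the 21 unordered pairs (i,j) with i<j and classify each by sign(x_j-x_i) * sign(y_j-y_i).
  (1,2):dx=+2,dy=+7->C; (1,3):dx=+8,dy=+2->C; (1,4):dx=+4,dy=+4->C; (1,5):dx=+1,dy=+9->C
  (1,6):dx=+5,dy=+5->C; (1,7):dx=+6,dy=-2->D; (2,3):dx=+6,dy=-5->D; (2,4):dx=+2,dy=-3->D
  (2,5):dx=-1,dy=+2->D; (2,6):dx=+3,dy=-2->D; (2,7):dx=+4,dy=-9->D; (3,4):dx=-4,dy=+2->D
  (3,5):dx=-7,dy=+7->D; (3,6):dx=-3,dy=+3->D; (3,7):dx=-2,dy=-4->C; (4,5):dx=-3,dy=+5->D
  (4,6):dx=+1,dy=+1->C; (4,7):dx=+2,dy=-6->D; (5,6):dx=+4,dy=-4->D; (5,7):dx=+5,dy=-11->D
  (6,7):dx=+1,dy=-7->D
Step 2: C = 7, D = 14, total pairs = 21.
Step 3: tau = (C - D)/(n(n-1)/2) = (7 - 14)/21 = -0.333333.
Step 4: Exact two-sided p-value (enumerate n! = 5040 permutations of y under H0): p = 0.381349.
Step 5: alpha = 0.1. fail to reject H0.

tau_b = -0.3333 (C=7, D=14), p = 0.381349, fail to reject H0.


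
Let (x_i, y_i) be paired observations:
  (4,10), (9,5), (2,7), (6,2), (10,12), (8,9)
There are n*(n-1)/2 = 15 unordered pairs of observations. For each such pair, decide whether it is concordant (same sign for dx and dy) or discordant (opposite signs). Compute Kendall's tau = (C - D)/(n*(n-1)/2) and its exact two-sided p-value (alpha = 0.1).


Step 1: Enumerate the 15 unordered pairs (i,j) with i<j and classify each by sign(x_j-x_i) * sign(y_j-y_i).
  (1,2):dx=+5,dy=-5->D; (1,3):dx=-2,dy=-3->C; (1,4):dx=+2,dy=-8->D; (1,5):dx=+6,dy=+2->C
  (1,6):dx=+4,dy=-1->D; (2,3):dx=-7,dy=+2->D; (2,4):dx=-3,dy=-3->C; (2,5):dx=+1,dy=+7->C
  (2,6):dx=-1,dy=+4->D; (3,4):dx=+4,dy=-5->D; (3,5):dx=+8,dy=+5->C; (3,6):dx=+6,dy=+2->C
  (4,5):dx=+4,dy=+10->C; (4,6):dx=+2,dy=+7->C; (5,6):dx=-2,dy=-3->C
Step 2: C = 9, D = 6, total pairs = 15.
Step 3: tau = (C - D)/(n(n-1)/2) = (9 - 6)/15 = 0.200000.
Step 4: Exact two-sided p-value (enumerate n! = 720 permutations of y under H0): p = 0.719444.
Step 5: alpha = 0.1. fail to reject H0.

tau_b = 0.2000 (C=9, D=6), p = 0.719444, fail to reject H0.


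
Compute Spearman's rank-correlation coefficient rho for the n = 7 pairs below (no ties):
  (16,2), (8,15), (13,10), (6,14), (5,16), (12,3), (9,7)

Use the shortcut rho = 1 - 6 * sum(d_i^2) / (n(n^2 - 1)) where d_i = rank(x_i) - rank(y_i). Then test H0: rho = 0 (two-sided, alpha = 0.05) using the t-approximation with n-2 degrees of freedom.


Step 1: Rank x and y separately (midranks; no ties here).
rank(x): 16->7, 8->3, 13->6, 6->2, 5->1, 12->5, 9->4
rank(y): 2->1, 15->6, 10->4, 14->5, 16->7, 3->2, 7->3
Step 2: d_i = R_x(i) - R_y(i); compute d_i^2.
  (7-1)^2=36, (3-6)^2=9, (6-4)^2=4, (2-5)^2=9, (1-7)^2=36, (5-2)^2=9, (4-3)^2=1
sum(d^2) = 104.
Step 3: rho = 1 - 6*104 / (7*(7^2 - 1)) = 1 - 624/336 = -0.857143.
Step 4: Under H0, t = rho * sqrt((n-2)/(1-rho^2)) = -3.7210 ~ t(5).
Step 5: Two-sided p-value from the t-distribution with 5 df = 0.013697.
Step 6: alpha = 0.05. reject H0.

rho = -0.8571, p = 0.013697, reject H0 at alpha = 0.05.


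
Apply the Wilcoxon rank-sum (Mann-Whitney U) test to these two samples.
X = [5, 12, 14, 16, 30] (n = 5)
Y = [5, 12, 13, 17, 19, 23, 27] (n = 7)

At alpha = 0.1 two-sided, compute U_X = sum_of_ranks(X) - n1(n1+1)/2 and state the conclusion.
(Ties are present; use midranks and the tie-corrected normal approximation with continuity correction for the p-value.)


Step 1: Combine and sort all 12 observations; assign midranks.
sorted (value, group): (5,X), (5,Y), (12,X), (12,Y), (13,Y), (14,X), (16,X), (17,Y), (19,Y), (23,Y), (27,Y), (30,X)
ranks: 5->1.5, 5->1.5, 12->3.5, 12->3.5, 13->5, 14->6, 16->7, 17->8, 19->9, 23->10, 27->11, 30->12
Step 2: Rank sum for X: R1 = 1.5 + 3.5 + 6 + 7 + 12 = 30.
Step 3: U_X = R1 - n1(n1+1)/2 = 30 - 5*6/2 = 30 - 15 = 15.
       U_Y = n1*n2 - U_X = 35 - 15 = 20.
Step 4: Ties are present, so use the tie-corrected normal approximation (with continuity correction) for the p-value.
Step 5: p-value = 0.744469; compare to alpha = 0.1. fail to reject H0.

U_X = 15, p = 0.744469, fail to reject H0 at alpha = 0.1.


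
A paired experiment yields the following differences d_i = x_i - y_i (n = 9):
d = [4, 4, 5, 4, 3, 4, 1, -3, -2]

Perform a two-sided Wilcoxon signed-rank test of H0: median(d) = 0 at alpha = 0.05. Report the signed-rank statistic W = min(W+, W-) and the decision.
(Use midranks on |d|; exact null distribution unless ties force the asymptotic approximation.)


Step 1: Drop any zero differences (none here) and take |d_i|.
|d| = [4, 4, 5, 4, 3, 4, 1, 3, 2]
Step 2: Midrank |d_i| (ties get averaged ranks).
ranks: |4|->6.5, |4|->6.5, |5|->9, |4|->6.5, |3|->3.5, |4|->6.5, |1|->1, |3|->3.5, |2|->2
Step 3: Attach original signs; sum ranks with positive sign and with negative sign.
W+ = 6.5 + 6.5 + 9 + 6.5 + 3.5 + 6.5 + 1 = 39.5
W- = 3.5 + 2 = 5.5
(Check: W+ + W- = 45 should equal n(n+1)/2 = 45.)
Step 4: Test statistic W = min(W+, W-) = 5.5.
Step 5: Ties in |d|, so use the tie-corrected normal approximation.
        E[W] = n(n+1)/4 = 9*10/4 = 22.5.
        Tie groups: |d|=3 (t=2), |d|=4 (t=4); sum(t^3 - t) = 66.
        Var[W] = n(n+1)(2n+1)/24 - sum(t^3-t)/48 = 1710/24 - 66/48 = 69.875.
        z = (W - E[W]) / sqrt(Var[W]) = (5.5 - 22.5) / 8.3591 = -2.0337.
        Two-sided p = 2*Phi(z) = 0.041981.
Step 6: alpha = 0.05. reject H0.

W+ = 39.5, W- = 5.5, W = min = 5.5, p = 0.041981, reject H0.


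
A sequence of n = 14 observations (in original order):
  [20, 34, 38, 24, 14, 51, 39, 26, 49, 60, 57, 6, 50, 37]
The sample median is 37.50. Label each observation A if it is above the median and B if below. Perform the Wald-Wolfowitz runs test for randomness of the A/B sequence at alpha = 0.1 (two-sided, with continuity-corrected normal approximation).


Step 1: Compute median = 37.50; label A = above, B = below.
Labels in order: BBABBAABAAABAB  (n_A = 7, n_B = 7)
Step 2: Count runs R = 9.
Step 3: Under H0 (random ordering), E[R] = 2*n_A*n_B/(n_A+n_B) + 1 = 2*7*7/14 + 1 = 8.0000.
        Var[R] = 2*n_A*n_B*(2*n_A*n_B - n_A - n_B) / ((n_A+n_B)^2 * (n_A+n_B-1)) = 8232/2548 = 3.2308.
        SD[R] = 1.7974.
Step 4: Continuity-corrected z = (R - 0.5 - E[R]) / SD[R] = (9 - 0.5 - 8.0000) / 1.7974 = 0.2782.
Step 5: Two-sided p-value via normal approximation = 2*(1 - Phi(|z|)) = 0.780879.
Step 6: alpha = 0.1. fail to reject H0.

R = 9, z = 0.2782, p = 0.780879, fail to reject H0.


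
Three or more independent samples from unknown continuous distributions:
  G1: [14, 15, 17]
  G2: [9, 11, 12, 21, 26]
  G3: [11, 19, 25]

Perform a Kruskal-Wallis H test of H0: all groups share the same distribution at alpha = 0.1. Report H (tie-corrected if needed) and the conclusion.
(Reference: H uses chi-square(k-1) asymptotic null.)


Step 1: Combine all N = 11 observations and assign midranks.
sorted (value, group, rank): (9,G2,1), (11,G2,2.5), (11,G3,2.5), (12,G2,4), (14,G1,5), (15,G1,6), (17,G1,7), (19,G3,8), (21,G2,9), (25,G3,10), (26,G2,11)
Step 2: Sum ranks within each group.
R_1 = 18 (n_1 = 3)
R_2 = 27.5 (n_2 = 5)
R_3 = 20.5 (n_3 = 3)
Step 3: H = 12/(N(N+1)) * sum(R_i^2/n_i) - 3(N+1)
     = 12/(11*12) * (18^2/3 + 27.5^2/5 + 20.5^2/3) - 3*12
     = 0.090909 * 399.333 - 36
     = 0.303030.
Step 4: Ties present; correction factor C = 1 - 6/(11^3 - 11) = 0.995455. Corrected H = 0.303030 / 0.995455 = 0.304414.
Step 5: Under H0, H ~ chi^2(2); p-value = 0.858810.
Step 6: alpha = 0.1. fail to reject H0.

H = 0.3044, df = 2, p = 0.858810, fail to reject H0.


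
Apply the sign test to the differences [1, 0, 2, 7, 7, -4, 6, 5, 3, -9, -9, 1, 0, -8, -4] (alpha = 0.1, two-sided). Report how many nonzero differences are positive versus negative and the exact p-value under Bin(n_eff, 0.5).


Step 1: Discard zero differences. Original n = 15; n_eff = number of nonzero differences = 13.
Nonzero differences (with sign): +1, +2, +7, +7, -4, +6, +5, +3, -9, -9, +1, -8, -4
Step 2: Count signs: positive = 8, negative = 5.
Step 3: Under H0: P(positive) = 0.5, so the number of positives S ~ Bin(13, 0.5).
Step 4: Two-sided exact p-value = sum of Bin(13,0.5) probabilities at or below the observed probability = 0.581055.
Step 5: alpha = 0.1. fail to reject H0.

n_eff = 13, pos = 8, neg = 5, p = 0.581055, fail to reject H0.


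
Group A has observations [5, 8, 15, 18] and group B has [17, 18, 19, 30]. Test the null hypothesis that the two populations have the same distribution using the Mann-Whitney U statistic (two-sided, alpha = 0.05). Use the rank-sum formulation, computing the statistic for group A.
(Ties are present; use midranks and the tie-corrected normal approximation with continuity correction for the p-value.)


Step 1: Combine and sort all 8 observations; assign midranks.
sorted (value, group): (5,X), (8,X), (15,X), (17,Y), (18,X), (18,Y), (19,Y), (30,Y)
ranks: 5->1, 8->2, 15->3, 17->4, 18->5.5, 18->5.5, 19->7, 30->8
Step 2: Rank sum for X: R1 = 1 + 2 + 3 + 5.5 = 11.5.
Step 3: U_X = R1 - n1(n1+1)/2 = 11.5 - 4*5/2 = 11.5 - 10 = 1.5.
       U_Y = n1*n2 - U_X = 16 - 1.5 = 14.5.
Step 4: Ties are present, so use the tie-corrected normal approximation (with continuity correction) for the p-value.
Step 5: p-value = 0.081429; compare to alpha = 0.05. fail to reject H0.

U_X = 1.5, p = 0.081429, fail to reject H0 at alpha = 0.05.


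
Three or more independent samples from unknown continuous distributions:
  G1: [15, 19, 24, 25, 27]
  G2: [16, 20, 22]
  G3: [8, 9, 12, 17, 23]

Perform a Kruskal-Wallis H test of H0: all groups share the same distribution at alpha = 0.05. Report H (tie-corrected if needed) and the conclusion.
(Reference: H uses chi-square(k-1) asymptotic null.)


Step 1: Combine all N = 13 observations and assign midranks.
sorted (value, group, rank): (8,G3,1), (9,G3,2), (12,G3,3), (15,G1,4), (16,G2,5), (17,G3,6), (19,G1,7), (20,G2,8), (22,G2,9), (23,G3,10), (24,G1,11), (25,G1,12), (27,G1,13)
Step 2: Sum ranks within each group.
R_1 = 47 (n_1 = 5)
R_2 = 22 (n_2 = 3)
R_3 = 22 (n_3 = 5)
Step 3: H = 12/(N(N+1)) * sum(R_i^2/n_i) - 3(N+1)
     = 12/(13*14) * (47^2/5 + 22^2/3 + 22^2/5) - 3*14
     = 0.065934 * 699.933 - 42
     = 4.149451.
Step 4: No ties, so H is used without correction.
Step 5: Under H0, H ~ chi^2(2); p-value = 0.125591.
Step 6: alpha = 0.05. fail to reject H0.

H = 4.1495, df = 2, p = 0.125591, fail to reject H0.


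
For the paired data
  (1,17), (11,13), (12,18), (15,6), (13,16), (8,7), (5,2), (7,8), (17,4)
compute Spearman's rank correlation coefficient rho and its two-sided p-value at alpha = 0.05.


Step 1: Rank x and y separately (midranks; no ties here).
rank(x): 1->1, 11->5, 12->6, 15->8, 13->7, 8->4, 5->2, 7->3, 17->9
rank(y): 17->8, 13->6, 18->9, 6->3, 16->7, 7->4, 2->1, 8->5, 4->2
Step 2: d_i = R_x(i) - R_y(i); compute d_i^2.
  (1-8)^2=49, (5-6)^2=1, (6-9)^2=9, (8-3)^2=25, (7-7)^2=0, (4-4)^2=0, (2-1)^2=1, (3-5)^2=4, (9-2)^2=49
sum(d^2) = 138.
Step 3: rho = 1 - 6*138 / (9*(9^2 - 1)) = 1 - 828/720 = -0.150000.
Step 4: Under H0, t = rho * sqrt((n-2)/(1-rho^2)) = -0.4014 ~ t(7).
Step 5: Two-sided p-value from the t-distribution with 7 df = 0.700094.
Step 6: alpha = 0.05. fail to reject H0.

rho = -0.1500, p = 0.700094, fail to reject H0 at alpha = 0.05.


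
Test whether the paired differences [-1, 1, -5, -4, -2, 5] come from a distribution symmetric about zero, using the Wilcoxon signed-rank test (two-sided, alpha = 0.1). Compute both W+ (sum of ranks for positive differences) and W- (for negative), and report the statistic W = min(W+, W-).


Step 1: Drop any zero differences (none here) and take |d_i|.
|d| = [1, 1, 5, 4, 2, 5]
Step 2: Midrank |d_i| (ties get averaged ranks).
ranks: |1|->1.5, |1|->1.5, |5|->5.5, |4|->4, |2|->3, |5|->5.5
Step 3: Attach original signs; sum ranks with positive sign and with negative sign.
W+ = 1.5 + 5.5 = 7
W- = 1.5 + 5.5 + 4 + 3 = 14
(Check: W+ + W- = 21 should equal n(n+1)/2 = 21.)
Step 4: Test statistic W = min(W+, W-) = 7.
Step 5: Ties in |d|, so use the tie-corrected normal approximation.
        E[W] = n(n+1)/4 = 6*7/4 = 10.5.
        Tie groups: |d|=1 (t=2), |d|=5 (t=2); sum(t^3 - t) = 12.
        Var[W] = n(n+1)(2n+1)/24 - sum(t^3-t)/48 = 546/24 - 12/48 = 22.5.
        z = (W - E[W]) / sqrt(Var[W]) = (7 - 10.5) / 4.7434 = -0.7379.
        Two-sided p = 2*Phi(z) = 0.460597.
Step 6: alpha = 0.1. fail to reject H0.

W+ = 7, W- = 14, W = min = 7, p = 0.460597, fail to reject H0.


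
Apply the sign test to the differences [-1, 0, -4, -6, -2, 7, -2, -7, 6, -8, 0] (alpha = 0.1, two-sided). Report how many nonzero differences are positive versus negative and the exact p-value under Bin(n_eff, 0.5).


Step 1: Discard zero differences. Original n = 11; n_eff = number of nonzero differences = 9.
Nonzero differences (with sign): -1, -4, -6, -2, +7, -2, -7, +6, -8
Step 2: Count signs: positive = 2, negative = 7.
Step 3: Under H0: P(positive) = 0.5, so the number of positives S ~ Bin(9, 0.5).
Step 4: Two-sided exact p-value = sum of Bin(9,0.5) probabilities at or below the observed probability = 0.179688.
Step 5: alpha = 0.1. fail to reject H0.

n_eff = 9, pos = 2, neg = 7, p = 0.179688, fail to reject H0.


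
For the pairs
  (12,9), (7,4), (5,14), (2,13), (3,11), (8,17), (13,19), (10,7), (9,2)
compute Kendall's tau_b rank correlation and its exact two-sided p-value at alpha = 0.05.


Step 1: Enumerate the 36 unordered pairs (i,j) with i<j and classify each by sign(x_j-x_i) * sign(y_j-y_i).
  (1,2):dx=-5,dy=-5->C; (1,3):dx=-7,dy=+5->D; (1,4):dx=-10,dy=+4->D; (1,5):dx=-9,dy=+2->D
  (1,6):dx=-4,dy=+8->D; (1,7):dx=+1,dy=+10->C; (1,8):dx=-2,dy=-2->C; (1,9):dx=-3,dy=-7->C
  (2,3):dx=-2,dy=+10->D; (2,4):dx=-5,dy=+9->D; (2,5):dx=-4,dy=+7->D; (2,6):dx=+1,dy=+13->C
  (2,7):dx=+6,dy=+15->C; (2,8):dx=+3,dy=+3->C; (2,9):dx=+2,dy=-2->D; (3,4):dx=-3,dy=-1->C
  (3,5):dx=-2,dy=-3->C; (3,6):dx=+3,dy=+3->C; (3,7):dx=+8,dy=+5->C; (3,8):dx=+5,dy=-7->D
  (3,9):dx=+4,dy=-12->D; (4,5):dx=+1,dy=-2->D; (4,6):dx=+6,dy=+4->C; (4,7):dx=+11,dy=+6->C
  (4,8):dx=+8,dy=-6->D; (4,9):dx=+7,dy=-11->D; (5,6):dx=+5,dy=+6->C; (5,7):dx=+10,dy=+8->C
  (5,8):dx=+7,dy=-4->D; (5,9):dx=+6,dy=-9->D; (6,7):dx=+5,dy=+2->C; (6,8):dx=+2,dy=-10->D
  (6,9):dx=+1,dy=-15->D; (7,8):dx=-3,dy=-12->C; (7,9):dx=-4,dy=-17->C; (8,9):dx=-1,dy=-5->C
Step 2: C = 19, D = 17, total pairs = 36.
Step 3: tau = (C - D)/(n(n-1)/2) = (19 - 17)/36 = 0.055556.
Step 4: Exact two-sided p-value (enumerate n! = 362880 permutations of y under H0): p = 0.919455.
Step 5: alpha = 0.05. fail to reject H0.

tau_b = 0.0556 (C=19, D=17), p = 0.919455, fail to reject H0.


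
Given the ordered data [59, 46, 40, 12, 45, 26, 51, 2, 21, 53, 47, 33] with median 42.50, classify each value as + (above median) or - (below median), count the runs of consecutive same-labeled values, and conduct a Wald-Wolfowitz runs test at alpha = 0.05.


Step 1: Compute median = 42.50; label A = above, B = below.
Labels in order: AABBABABBAAB  (n_A = 6, n_B = 6)
Step 2: Count runs R = 8.
Step 3: Under H0 (random ordering), E[R] = 2*n_A*n_B/(n_A+n_B) + 1 = 2*6*6/12 + 1 = 7.0000.
        Var[R] = 2*n_A*n_B*(2*n_A*n_B - n_A - n_B) / ((n_A+n_B)^2 * (n_A+n_B-1)) = 4320/1584 = 2.7273.
        SD[R] = 1.6514.
Step 4: Continuity-corrected z = (R - 0.5 - E[R]) / SD[R] = (8 - 0.5 - 7.0000) / 1.6514 = 0.3028.
Step 5: Two-sided p-value via normal approximation = 2*(1 - Phi(|z|)) = 0.762069.
Step 6: alpha = 0.05. fail to reject H0.

R = 8, z = 0.3028, p = 0.762069, fail to reject H0.


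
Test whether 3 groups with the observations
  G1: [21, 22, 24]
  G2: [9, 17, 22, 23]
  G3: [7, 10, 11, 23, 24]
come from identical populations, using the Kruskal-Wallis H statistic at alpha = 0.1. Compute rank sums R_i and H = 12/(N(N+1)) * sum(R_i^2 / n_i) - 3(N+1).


Step 1: Combine all N = 12 observations and assign midranks.
sorted (value, group, rank): (7,G3,1), (9,G2,2), (10,G3,3), (11,G3,4), (17,G2,5), (21,G1,6), (22,G1,7.5), (22,G2,7.5), (23,G2,9.5), (23,G3,9.5), (24,G1,11.5), (24,G3,11.5)
Step 2: Sum ranks within each group.
R_1 = 25 (n_1 = 3)
R_2 = 24 (n_2 = 4)
R_3 = 29 (n_3 = 5)
Step 3: H = 12/(N(N+1)) * sum(R_i^2/n_i) - 3(N+1)
     = 12/(12*13) * (25^2/3 + 24^2/4 + 29^2/5) - 3*13
     = 0.076923 * 520.533 - 39
     = 1.041026.
Step 4: Ties present; correction factor C = 1 - 18/(12^3 - 12) = 0.989510. Corrected H = 1.041026 / 0.989510 = 1.052061.
Step 5: Under H0, H ~ chi^2(2); p-value = 0.590946.
Step 6: alpha = 0.1. fail to reject H0.

H = 1.0521, df = 2, p = 0.590946, fail to reject H0.


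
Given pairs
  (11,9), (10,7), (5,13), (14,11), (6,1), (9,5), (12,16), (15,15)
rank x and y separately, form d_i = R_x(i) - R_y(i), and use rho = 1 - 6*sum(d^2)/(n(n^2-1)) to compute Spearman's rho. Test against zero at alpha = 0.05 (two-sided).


Step 1: Rank x and y separately (midranks; no ties here).
rank(x): 11->5, 10->4, 5->1, 14->7, 6->2, 9->3, 12->6, 15->8
rank(y): 9->4, 7->3, 13->6, 11->5, 1->1, 5->2, 16->8, 15->7
Step 2: d_i = R_x(i) - R_y(i); compute d_i^2.
  (5-4)^2=1, (4-3)^2=1, (1-6)^2=25, (7-5)^2=4, (2-1)^2=1, (3-2)^2=1, (6-8)^2=4, (8-7)^2=1
sum(d^2) = 38.
Step 3: rho = 1 - 6*38 / (8*(8^2 - 1)) = 1 - 228/504 = 0.547619.
Step 4: Under H0, t = rho * sqrt((n-2)/(1-rho^2)) = 1.6031 ~ t(6).
Step 5: Two-sided p-value from the t-distribution with 6 df = 0.160026.
Step 6: alpha = 0.05. fail to reject H0.

rho = 0.5476, p = 0.160026, fail to reject H0 at alpha = 0.05.


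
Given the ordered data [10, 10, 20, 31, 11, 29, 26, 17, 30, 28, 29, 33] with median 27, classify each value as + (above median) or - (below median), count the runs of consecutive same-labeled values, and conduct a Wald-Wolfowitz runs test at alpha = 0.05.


Step 1: Compute median = 27; label A = above, B = below.
Labels in order: BBBABABBAAAA  (n_A = 6, n_B = 6)
Step 2: Count runs R = 6.
Step 3: Under H0 (random ordering), E[R] = 2*n_A*n_B/(n_A+n_B) + 1 = 2*6*6/12 + 1 = 7.0000.
        Var[R] = 2*n_A*n_B*(2*n_A*n_B - n_A - n_B) / ((n_A+n_B)^2 * (n_A+n_B-1)) = 4320/1584 = 2.7273.
        SD[R] = 1.6514.
Step 4: Continuity-corrected z = (R + 0.5 - E[R]) / SD[R] = (6 + 0.5 - 7.0000) / 1.6514 = -0.3028.
Step 5: Two-sided p-value via normal approximation = 2*(1 - Phi(|z|)) = 0.762069.
Step 6: alpha = 0.05. fail to reject H0.

R = 6, z = -0.3028, p = 0.762069, fail to reject H0.


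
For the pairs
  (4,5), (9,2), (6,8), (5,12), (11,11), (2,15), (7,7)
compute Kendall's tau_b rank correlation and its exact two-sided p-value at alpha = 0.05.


Step 1: Enumerate the 21 unordered pairs (i,j) with i<j and classify each by sign(x_j-x_i) * sign(y_j-y_i).
  (1,2):dx=+5,dy=-3->D; (1,3):dx=+2,dy=+3->C; (1,4):dx=+1,dy=+7->C; (1,5):dx=+7,dy=+6->C
  (1,6):dx=-2,dy=+10->D; (1,7):dx=+3,dy=+2->C; (2,3):dx=-3,dy=+6->D; (2,4):dx=-4,dy=+10->D
  (2,5):dx=+2,dy=+9->C; (2,6):dx=-7,dy=+13->D; (2,7):dx=-2,dy=+5->D; (3,4):dx=-1,dy=+4->D
  (3,5):dx=+5,dy=+3->C; (3,6):dx=-4,dy=+7->D; (3,7):dx=+1,dy=-1->D; (4,5):dx=+6,dy=-1->D
  (4,6):dx=-3,dy=+3->D; (4,7):dx=+2,dy=-5->D; (5,6):dx=-9,dy=+4->D; (5,7):dx=-4,dy=-4->C
  (6,7):dx=+5,dy=-8->D
Step 2: C = 7, D = 14, total pairs = 21.
Step 3: tau = (C - D)/(n(n-1)/2) = (7 - 14)/21 = -0.333333.
Step 4: Exact two-sided p-value (enumerate n! = 5040 permutations of y under H0): p = 0.381349.
Step 5: alpha = 0.05. fail to reject H0.

tau_b = -0.3333 (C=7, D=14), p = 0.381349, fail to reject H0.


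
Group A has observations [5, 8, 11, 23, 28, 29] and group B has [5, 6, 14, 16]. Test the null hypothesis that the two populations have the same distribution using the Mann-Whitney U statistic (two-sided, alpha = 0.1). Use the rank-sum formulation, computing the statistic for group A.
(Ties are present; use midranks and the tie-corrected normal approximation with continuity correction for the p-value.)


Step 1: Combine and sort all 10 observations; assign midranks.
sorted (value, group): (5,X), (5,Y), (6,Y), (8,X), (11,X), (14,Y), (16,Y), (23,X), (28,X), (29,X)
ranks: 5->1.5, 5->1.5, 6->3, 8->4, 11->5, 14->6, 16->7, 23->8, 28->9, 29->10
Step 2: Rank sum for X: R1 = 1.5 + 4 + 5 + 8 + 9 + 10 = 37.5.
Step 3: U_X = R1 - n1(n1+1)/2 = 37.5 - 6*7/2 = 37.5 - 21 = 16.5.
       U_Y = n1*n2 - U_X = 24 - 16.5 = 7.5.
Step 4: Ties are present, so use the tie-corrected normal approximation (with continuity correction) for the p-value.
Step 5: p-value = 0.392330; compare to alpha = 0.1. fail to reject H0.

U_X = 16.5, p = 0.392330, fail to reject H0 at alpha = 0.1.


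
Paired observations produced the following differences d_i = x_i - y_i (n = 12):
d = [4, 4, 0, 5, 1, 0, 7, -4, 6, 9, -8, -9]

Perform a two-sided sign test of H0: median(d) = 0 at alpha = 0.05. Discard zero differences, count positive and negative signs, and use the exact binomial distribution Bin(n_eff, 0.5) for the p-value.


Step 1: Discard zero differences. Original n = 12; n_eff = number of nonzero differences = 10.
Nonzero differences (with sign): +4, +4, +5, +1, +7, -4, +6, +9, -8, -9
Step 2: Count signs: positive = 7, negative = 3.
Step 3: Under H0: P(positive) = 0.5, so the number of positives S ~ Bin(10, 0.5).
Step 4: Two-sided exact p-value = sum of Bin(10,0.5) probabilities at or below the observed probability = 0.343750.
Step 5: alpha = 0.05. fail to reject H0.

n_eff = 10, pos = 7, neg = 3, p = 0.343750, fail to reject H0.


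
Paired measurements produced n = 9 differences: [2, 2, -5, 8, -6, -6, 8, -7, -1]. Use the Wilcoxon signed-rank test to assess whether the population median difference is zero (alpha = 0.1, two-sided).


Step 1: Drop any zero differences (none here) and take |d_i|.
|d| = [2, 2, 5, 8, 6, 6, 8, 7, 1]
Step 2: Midrank |d_i| (ties get averaged ranks).
ranks: |2|->2.5, |2|->2.5, |5|->4, |8|->8.5, |6|->5.5, |6|->5.5, |8|->8.5, |7|->7, |1|->1
Step 3: Attach original signs; sum ranks with positive sign and with negative sign.
W+ = 2.5 + 2.5 + 8.5 + 8.5 = 22
W- = 4 + 5.5 + 5.5 + 7 + 1 = 23
(Check: W+ + W- = 45 should equal n(n+1)/2 = 45.)
Step 4: Test statistic W = min(W+, W-) = 22.
Step 5: Ties in |d|, so use the tie-corrected normal approximation.
        E[W] = n(n+1)/4 = 9*10/4 = 22.5.
        Tie groups: |d|=2 (t=2), |d|=6 (t=2), |d|=8 (t=2); sum(t^3 - t) = 18.
        Var[W] = n(n+1)(2n+1)/24 - sum(t^3-t)/48 = 1710/24 - 18/48 = 70.875.
        z = (W - E[W]) / sqrt(Var[W]) = (22 - 22.5) / 8.4187 = -0.0594.
        Two-sided p = 2*Phi(z) = 0.952640.
Step 6: alpha = 0.1. fail to reject H0.

W+ = 22, W- = 23, W = min = 22, p = 0.952640, fail to reject H0.


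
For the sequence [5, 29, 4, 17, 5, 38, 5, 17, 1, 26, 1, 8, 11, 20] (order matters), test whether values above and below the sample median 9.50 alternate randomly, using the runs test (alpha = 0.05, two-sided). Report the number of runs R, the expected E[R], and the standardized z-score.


Step 1: Compute median = 9.50; label A = above, B = below.
Labels in order: BABABABABABBAA  (n_A = 7, n_B = 7)
Step 2: Count runs R = 12.
Step 3: Under H0 (random ordering), E[R] = 2*n_A*n_B/(n_A+n_B) + 1 = 2*7*7/14 + 1 = 8.0000.
        Var[R] = 2*n_A*n_B*(2*n_A*n_B - n_A - n_B) / ((n_A+n_B)^2 * (n_A+n_B-1)) = 8232/2548 = 3.2308.
        SD[R] = 1.7974.
Step 4: Continuity-corrected z = (R - 0.5 - E[R]) / SD[R] = (12 - 0.5 - 8.0000) / 1.7974 = 1.9472.
Step 5: Two-sided p-value via normal approximation = 2*(1 - Phi(|z|)) = 0.051508.
Step 6: alpha = 0.05. fail to reject H0.

R = 12, z = 1.9472, p = 0.051508, fail to reject H0.


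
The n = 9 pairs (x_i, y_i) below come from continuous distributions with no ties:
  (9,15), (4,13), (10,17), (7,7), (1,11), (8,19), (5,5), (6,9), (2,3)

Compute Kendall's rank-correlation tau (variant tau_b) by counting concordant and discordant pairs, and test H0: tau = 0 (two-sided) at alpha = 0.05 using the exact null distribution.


Step 1: Enumerate the 36 unordered pairs (i,j) with i<j and classify each by sign(x_j-x_i) * sign(y_j-y_i).
  (1,2):dx=-5,dy=-2->C; (1,3):dx=+1,dy=+2->C; (1,4):dx=-2,dy=-8->C; (1,5):dx=-8,dy=-4->C
  (1,6):dx=-1,dy=+4->D; (1,7):dx=-4,dy=-10->C; (1,8):dx=-3,dy=-6->C; (1,9):dx=-7,dy=-12->C
  (2,3):dx=+6,dy=+4->C; (2,4):dx=+3,dy=-6->D; (2,5):dx=-3,dy=-2->C; (2,6):dx=+4,dy=+6->C
  (2,7):dx=+1,dy=-8->D; (2,8):dx=+2,dy=-4->D; (2,9):dx=-2,dy=-10->C; (3,4):dx=-3,dy=-10->C
  (3,5):dx=-9,dy=-6->C; (3,6):dx=-2,dy=+2->D; (3,7):dx=-5,dy=-12->C; (3,8):dx=-4,dy=-8->C
  (3,9):dx=-8,dy=-14->C; (4,5):dx=-6,dy=+4->D; (4,6):dx=+1,dy=+12->C; (4,7):dx=-2,dy=-2->C
  (4,8):dx=-1,dy=+2->D; (4,9):dx=-5,dy=-4->C; (5,6):dx=+7,dy=+8->C; (5,7):dx=+4,dy=-6->D
  (5,8):dx=+5,dy=-2->D; (5,9):dx=+1,dy=-8->D; (6,7):dx=-3,dy=-14->C; (6,8):dx=-2,dy=-10->C
  (6,9):dx=-6,dy=-16->C; (7,8):dx=+1,dy=+4->C; (7,9):dx=-3,dy=-2->C; (8,9):dx=-4,dy=-6->C
Step 2: C = 26, D = 10, total pairs = 36.
Step 3: tau = (C - D)/(n(n-1)/2) = (26 - 10)/36 = 0.444444.
Step 4: Exact two-sided p-value (enumerate n! = 362880 permutations of y under H0): p = 0.119439.
Step 5: alpha = 0.05. fail to reject H0.

tau_b = 0.4444 (C=26, D=10), p = 0.119439, fail to reject H0.


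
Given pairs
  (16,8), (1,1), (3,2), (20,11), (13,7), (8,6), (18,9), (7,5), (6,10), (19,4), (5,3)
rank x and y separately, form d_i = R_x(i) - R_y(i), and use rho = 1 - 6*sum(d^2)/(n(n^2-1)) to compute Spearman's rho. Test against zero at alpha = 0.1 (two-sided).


Step 1: Rank x and y separately (midranks; no ties here).
rank(x): 16->8, 1->1, 3->2, 20->11, 13->7, 8->6, 18->9, 7->5, 6->4, 19->10, 5->3
rank(y): 8->8, 1->1, 2->2, 11->11, 7->7, 6->6, 9->9, 5->5, 10->10, 4->4, 3->3
Step 2: d_i = R_x(i) - R_y(i); compute d_i^2.
  (8-8)^2=0, (1-1)^2=0, (2-2)^2=0, (11-11)^2=0, (7-7)^2=0, (6-6)^2=0, (9-9)^2=0, (5-5)^2=0, (4-10)^2=36, (10-4)^2=36, (3-3)^2=0
sum(d^2) = 72.
Step 3: rho = 1 - 6*72 / (11*(11^2 - 1)) = 1 - 432/1320 = 0.672727.
Step 4: Under H0, t = rho * sqrt((n-2)/(1-rho^2)) = 2.7277 ~ t(9).
Step 5: Two-sided p-value from the t-distribution with 9 df = 0.023313.
Step 6: alpha = 0.1. reject H0.

rho = 0.6727, p = 0.023313, reject H0 at alpha = 0.1.


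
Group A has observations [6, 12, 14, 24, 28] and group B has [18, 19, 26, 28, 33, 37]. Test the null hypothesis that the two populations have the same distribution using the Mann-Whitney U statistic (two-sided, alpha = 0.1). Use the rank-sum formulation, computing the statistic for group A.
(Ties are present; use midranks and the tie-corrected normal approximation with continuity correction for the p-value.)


Step 1: Combine and sort all 11 observations; assign midranks.
sorted (value, group): (6,X), (12,X), (14,X), (18,Y), (19,Y), (24,X), (26,Y), (28,X), (28,Y), (33,Y), (37,Y)
ranks: 6->1, 12->2, 14->3, 18->4, 19->5, 24->6, 26->7, 28->8.5, 28->8.5, 33->10, 37->11
Step 2: Rank sum for X: R1 = 1 + 2 + 3 + 6 + 8.5 = 20.5.
Step 3: U_X = R1 - n1(n1+1)/2 = 20.5 - 5*6/2 = 20.5 - 15 = 5.5.
       U_Y = n1*n2 - U_X = 30 - 5.5 = 24.5.
Step 4: Ties are present, so use the tie-corrected normal approximation (with continuity correction) for the p-value.
Step 5: p-value = 0.099576; compare to alpha = 0.1. reject H0.

U_X = 5.5, p = 0.099576, reject H0 at alpha = 0.1.


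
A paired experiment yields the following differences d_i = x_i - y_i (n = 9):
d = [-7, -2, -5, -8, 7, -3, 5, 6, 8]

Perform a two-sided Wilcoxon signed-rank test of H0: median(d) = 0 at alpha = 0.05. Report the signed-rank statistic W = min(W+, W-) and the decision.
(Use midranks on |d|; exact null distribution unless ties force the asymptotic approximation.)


Step 1: Drop any zero differences (none here) and take |d_i|.
|d| = [7, 2, 5, 8, 7, 3, 5, 6, 8]
Step 2: Midrank |d_i| (ties get averaged ranks).
ranks: |7|->6.5, |2|->1, |5|->3.5, |8|->8.5, |7|->6.5, |3|->2, |5|->3.5, |6|->5, |8|->8.5
Step 3: Attach original signs; sum ranks with positive sign and with negative sign.
W+ = 6.5 + 3.5 + 5 + 8.5 = 23.5
W- = 6.5 + 1 + 3.5 + 8.5 + 2 = 21.5
(Check: W+ + W- = 45 should equal n(n+1)/2 = 45.)
Step 4: Test statistic W = min(W+, W-) = 21.5.
Step 5: Ties in |d|, so use the tie-corrected normal approximation.
        E[W] = n(n+1)/4 = 9*10/4 = 22.5.
        Tie groups: |d|=5 (t=2), |d|=7 (t=2), |d|=8 (t=2); sum(t^3 - t) = 18.
        Var[W] = n(n+1)(2n+1)/24 - sum(t^3-t)/48 = 1710/24 - 18/48 = 70.875.
        z = (W - E[W]) / sqrt(Var[W]) = (21.5 - 22.5) / 8.4187 = -0.1188.
        Two-sided p = 2*Phi(z) = 0.905447.
Step 6: alpha = 0.05. fail to reject H0.

W+ = 23.5, W- = 21.5, W = min = 21.5, p = 0.905447, fail to reject H0.


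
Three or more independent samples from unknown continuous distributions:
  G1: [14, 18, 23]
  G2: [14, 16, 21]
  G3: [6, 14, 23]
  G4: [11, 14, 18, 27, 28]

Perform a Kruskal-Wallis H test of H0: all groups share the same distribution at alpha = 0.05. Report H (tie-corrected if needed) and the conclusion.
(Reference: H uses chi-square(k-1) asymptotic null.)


Step 1: Combine all N = 14 observations and assign midranks.
sorted (value, group, rank): (6,G3,1), (11,G4,2), (14,G1,4.5), (14,G2,4.5), (14,G3,4.5), (14,G4,4.5), (16,G2,7), (18,G1,8.5), (18,G4,8.5), (21,G2,10), (23,G1,11.5), (23,G3,11.5), (27,G4,13), (28,G4,14)
Step 2: Sum ranks within each group.
R_1 = 24.5 (n_1 = 3)
R_2 = 21.5 (n_2 = 3)
R_3 = 17 (n_3 = 3)
R_4 = 42 (n_4 = 5)
Step 3: H = 12/(N(N+1)) * sum(R_i^2/n_i) - 3(N+1)
     = 12/(14*15) * (24.5^2/3 + 21.5^2/3 + 17^2/3 + 42^2/5) - 3*15
     = 0.057143 * 803.3 - 45
     = 0.902857.
Step 4: Ties present; correction factor C = 1 - 72/(14^3 - 14) = 0.973626. Corrected H = 0.902857 / 0.973626 = 0.927314.
Step 5: Under H0, H ~ chi^2(3); p-value = 0.818832.
Step 6: alpha = 0.05. fail to reject H0.

H = 0.9273, df = 3, p = 0.818832, fail to reject H0.


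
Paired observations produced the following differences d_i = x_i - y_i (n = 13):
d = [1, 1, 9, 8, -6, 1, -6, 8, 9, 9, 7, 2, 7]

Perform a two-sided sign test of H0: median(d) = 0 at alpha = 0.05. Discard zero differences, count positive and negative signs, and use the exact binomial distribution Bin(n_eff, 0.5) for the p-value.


Step 1: Discard zero differences. Original n = 13; n_eff = number of nonzero differences = 13.
Nonzero differences (with sign): +1, +1, +9, +8, -6, +1, -6, +8, +9, +9, +7, +2, +7
Step 2: Count signs: positive = 11, negative = 2.
Step 3: Under H0: P(positive) = 0.5, so the number of positives S ~ Bin(13, 0.5).
Step 4: Two-sided exact p-value = sum of Bin(13,0.5) probabilities at or below the observed probability = 0.022461.
Step 5: alpha = 0.05. reject H0.

n_eff = 13, pos = 11, neg = 2, p = 0.022461, reject H0.


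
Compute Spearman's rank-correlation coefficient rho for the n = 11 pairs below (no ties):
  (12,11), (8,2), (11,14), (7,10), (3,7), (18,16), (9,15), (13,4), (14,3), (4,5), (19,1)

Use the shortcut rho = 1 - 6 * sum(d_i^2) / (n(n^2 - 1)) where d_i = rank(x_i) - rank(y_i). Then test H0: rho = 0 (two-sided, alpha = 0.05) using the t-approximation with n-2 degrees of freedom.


Step 1: Rank x and y separately (midranks; no ties here).
rank(x): 12->7, 8->4, 11->6, 7->3, 3->1, 18->10, 9->5, 13->8, 14->9, 4->2, 19->11
rank(y): 11->8, 2->2, 14->9, 10->7, 7->6, 16->11, 15->10, 4->4, 3->3, 5->5, 1->1
Step 2: d_i = R_x(i) - R_y(i); compute d_i^2.
  (7-8)^2=1, (4-2)^2=4, (6-9)^2=9, (3-7)^2=16, (1-6)^2=25, (10-11)^2=1, (5-10)^2=25, (8-4)^2=16, (9-3)^2=36, (2-5)^2=9, (11-1)^2=100
sum(d^2) = 242.
Step 3: rho = 1 - 6*242 / (11*(11^2 - 1)) = 1 - 1452/1320 = -0.100000.
Step 4: Under H0, t = rho * sqrt((n-2)/(1-rho^2)) = -0.3015 ~ t(9).
Step 5: Two-sided p-value from the t-distribution with 9 df = 0.769875.
Step 6: alpha = 0.05. fail to reject H0.

rho = -0.1000, p = 0.769875, fail to reject H0 at alpha = 0.05.


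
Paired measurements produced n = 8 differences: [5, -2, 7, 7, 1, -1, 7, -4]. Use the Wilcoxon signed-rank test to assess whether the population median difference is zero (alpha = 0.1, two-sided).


Step 1: Drop any zero differences (none here) and take |d_i|.
|d| = [5, 2, 7, 7, 1, 1, 7, 4]
Step 2: Midrank |d_i| (ties get averaged ranks).
ranks: |5|->5, |2|->3, |7|->7, |7|->7, |1|->1.5, |1|->1.5, |7|->7, |4|->4
Step 3: Attach original signs; sum ranks with positive sign and with negative sign.
W+ = 5 + 7 + 7 + 1.5 + 7 = 27.5
W- = 3 + 1.5 + 4 = 8.5
(Check: W+ + W- = 36 should equal n(n+1)/2 = 36.)
Step 4: Test statistic W = min(W+, W-) = 8.5.
Step 5: Ties in |d|, so use the tie-corrected normal approximation.
        E[W] = n(n+1)/4 = 8*9/4 = 18.
        Tie groups: |d|=1 (t=2), |d|=7 (t=3); sum(t^3 - t) = 30.
        Var[W] = n(n+1)(2n+1)/24 - sum(t^3-t)/48 = 1224/24 - 30/48 = 50.375.
        z = (W - E[W]) / sqrt(Var[W]) = (8.5 - 18) / 7.0975 = -1.3385.
        Two-sided p = 2*Phi(z) = 0.180736.
Step 6: alpha = 0.1. fail to reject H0.

W+ = 27.5, W- = 8.5, W = min = 8.5, p = 0.180736, fail to reject H0.


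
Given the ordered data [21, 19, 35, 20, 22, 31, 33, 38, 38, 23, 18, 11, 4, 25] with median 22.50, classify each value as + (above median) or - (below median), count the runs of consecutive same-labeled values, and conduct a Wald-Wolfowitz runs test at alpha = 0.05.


Step 1: Compute median = 22.50; label A = above, B = below.
Labels in order: BBABBAAAAABBBA  (n_A = 7, n_B = 7)
Step 2: Count runs R = 6.
Step 3: Under H0 (random ordering), E[R] = 2*n_A*n_B/(n_A+n_B) + 1 = 2*7*7/14 + 1 = 8.0000.
        Var[R] = 2*n_A*n_B*(2*n_A*n_B - n_A - n_B) / ((n_A+n_B)^2 * (n_A+n_B-1)) = 8232/2548 = 3.2308.
        SD[R] = 1.7974.
Step 4: Continuity-corrected z = (R + 0.5 - E[R]) / SD[R] = (6 + 0.5 - 8.0000) / 1.7974 = -0.8345.
Step 5: Two-sided p-value via normal approximation = 2*(1 - Phi(|z|)) = 0.403986.
Step 6: alpha = 0.05. fail to reject H0.

R = 6, z = -0.8345, p = 0.403986, fail to reject H0.


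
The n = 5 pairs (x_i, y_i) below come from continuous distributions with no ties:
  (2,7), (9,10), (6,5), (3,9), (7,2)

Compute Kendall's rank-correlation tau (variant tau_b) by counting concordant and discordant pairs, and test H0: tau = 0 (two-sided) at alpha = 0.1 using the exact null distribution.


Step 1: Enumerate the 10 unordered pairs (i,j) with i<j and classify each by sign(x_j-x_i) * sign(y_j-y_i).
  (1,2):dx=+7,dy=+3->C; (1,3):dx=+4,dy=-2->D; (1,4):dx=+1,dy=+2->C; (1,5):dx=+5,dy=-5->D
  (2,3):dx=-3,dy=-5->C; (2,4):dx=-6,dy=-1->C; (2,5):dx=-2,dy=-8->C; (3,4):dx=-3,dy=+4->D
  (3,5):dx=+1,dy=-3->D; (4,5):dx=+4,dy=-7->D
Step 2: C = 5, D = 5, total pairs = 10.
Step 3: tau = (C - D)/(n(n-1)/2) = (5 - 5)/10 = 0.000000.
Step 4: Exact two-sided p-value (enumerate n! = 120 permutations of y under H0): p = 1.000000.
Step 5: alpha = 0.1. fail to reject H0.

tau_b = 0.0000 (C=5, D=5), p = 1.000000, fail to reject H0.


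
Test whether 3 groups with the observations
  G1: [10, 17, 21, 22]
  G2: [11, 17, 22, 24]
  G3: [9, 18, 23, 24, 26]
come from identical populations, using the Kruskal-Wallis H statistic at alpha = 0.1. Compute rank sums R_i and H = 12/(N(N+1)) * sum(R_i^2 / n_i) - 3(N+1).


Step 1: Combine all N = 13 observations and assign midranks.
sorted (value, group, rank): (9,G3,1), (10,G1,2), (11,G2,3), (17,G1,4.5), (17,G2,4.5), (18,G3,6), (21,G1,7), (22,G1,8.5), (22,G2,8.5), (23,G3,10), (24,G2,11.5), (24,G3,11.5), (26,G3,13)
Step 2: Sum ranks within each group.
R_1 = 22 (n_1 = 4)
R_2 = 27.5 (n_2 = 4)
R_3 = 41.5 (n_3 = 5)
Step 3: H = 12/(N(N+1)) * sum(R_i^2/n_i) - 3(N+1)
     = 12/(13*14) * (22^2/4 + 27.5^2/4 + 41.5^2/5) - 3*14
     = 0.065934 * 654.513 - 42
     = 1.154670.
Step 4: Ties present; correction factor C = 1 - 18/(13^3 - 13) = 0.991758. Corrected H = 1.154670 / 0.991758 = 1.164266.
Step 5: Under H0, H ~ chi^2(2); p-value = 0.558705.
Step 6: alpha = 0.1. fail to reject H0.

H = 1.1643, df = 2, p = 0.558705, fail to reject H0.


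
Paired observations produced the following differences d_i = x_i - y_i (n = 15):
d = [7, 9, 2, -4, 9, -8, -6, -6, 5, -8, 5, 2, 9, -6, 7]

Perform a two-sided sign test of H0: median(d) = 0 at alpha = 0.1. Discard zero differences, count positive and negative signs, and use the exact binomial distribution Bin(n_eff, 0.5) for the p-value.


Step 1: Discard zero differences. Original n = 15; n_eff = number of nonzero differences = 15.
Nonzero differences (with sign): +7, +9, +2, -4, +9, -8, -6, -6, +5, -8, +5, +2, +9, -6, +7
Step 2: Count signs: positive = 9, negative = 6.
Step 3: Under H0: P(positive) = 0.5, so the number of positives S ~ Bin(15, 0.5).
Step 4: Two-sided exact p-value = sum of Bin(15,0.5) probabilities at or below the observed probability = 0.607239.
Step 5: alpha = 0.1. fail to reject H0.

n_eff = 15, pos = 9, neg = 6, p = 0.607239, fail to reject H0.


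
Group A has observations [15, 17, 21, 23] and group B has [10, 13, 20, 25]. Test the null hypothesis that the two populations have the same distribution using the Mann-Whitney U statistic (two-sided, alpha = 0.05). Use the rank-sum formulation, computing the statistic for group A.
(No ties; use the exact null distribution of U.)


Step 1: Combine and sort all 8 observations; assign midranks.
sorted (value, group): (10,Y), (13,Y), (15,X), (17,X), (20,Y), (21,X), (23,X), (25,Y)
ranks: 10->1, 13->2, 15->3, 17->4, 20->5, 21->6, 23->7, 25->8
Step 2: Rank sum for X: R1 = 3 + 4 + 6 + 7 = 20.
Step 3: U_X = R1 - n1(n1+1)/2 = 20 - 4*5/2 = 20 - 10 = 10.
       U_Y = n1*n2 - U_X = 16 - 10 = 6.
Step 4: No ties, so the exact null distribution of U (based on enumerating the C(8,4) = 70 equally likely rank assignments) gives the two-sided p-value.
Step 5: p-value = 0.685714; compare to alpha = 0.05. fail to reject H0.

U_X = 10, p = 0.685714, fail to reject H0 at alpha = 0.05.


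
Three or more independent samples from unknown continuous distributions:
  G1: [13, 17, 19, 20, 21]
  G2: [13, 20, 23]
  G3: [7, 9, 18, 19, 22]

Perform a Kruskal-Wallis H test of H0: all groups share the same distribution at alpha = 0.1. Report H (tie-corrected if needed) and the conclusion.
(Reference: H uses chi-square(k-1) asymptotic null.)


Step 1: Combine all N = 13 observations and assign midranks.
sorted (value, group, rank): (7,G3,1), (9,G3,2), (13,G1,3.5), (13,G2,3.5), (17,G1,5), (18,G3,6), (19,G1,7.5), (19,G3,7.5), (20,G1,9.5), (20,G2,9.5), (21,G1,11), (22,G3,12), (23,G2,13)
Step 2: Sum ranks within each group.
R_1 = 36.5 (n_1 = 5)
R_2 = 26 (n_2 = 3)
R_3 = 28.5 (n_3 = 5)
Step 3: H = 12/(N(N+1)) * sum(R_i^2/n_i) - 3(N+1)
     = 12/(13*14) * (36.5^2/5 + 26^2/3 + 28.5^2/5) - 3*14
     = 0.065934 * 654.233 - 42
     = 1.136264.
Step 4: Ties present; correction factor C = 1 - 18/(13^3 - 13) = 0.991758. Corrected H = 1.136264 / 0.991758 = 1.145706.
Step 5: Under H0, H ~ chi^2(2); p-value = 0.563914.
Step 6: alpha = 0.1. fail to reject H0.

H = 1.1457, df = 2, p = 0.563914, fail to reject H0.
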